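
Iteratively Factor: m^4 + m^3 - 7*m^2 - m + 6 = (m + 3)*(m^3 - 2*m^2 - m + 2) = (m - 1)*(m + 3)*(m^2 - m - 2) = (m - 1)*(m + 1)*(m + 3)*(m - 2)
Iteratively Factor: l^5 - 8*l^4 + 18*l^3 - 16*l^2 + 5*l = (l - 1)*(l^4 - 7*l^3 + 11*l^2 - 5*l) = (l - 1)^2*(l^3 - 6*l^2 + 5*l) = l*(l - 1)^2*(l^2 - 6*l + 5) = l*(l - 5)*(l - 1)^2*(l - 1)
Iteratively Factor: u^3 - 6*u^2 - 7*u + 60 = (u - 5)*(u^2 - u - 12) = (u - 5)*(u - 4)*(u + 3)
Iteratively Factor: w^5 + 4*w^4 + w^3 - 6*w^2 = (w - 1)*(w^4 + 5*w^3 + 6*w^2) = (w - 1)*(w + 2)*(w^3 + 3*w^2) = w*(w - 1)*(w + 2)*(w^2 + 3*w) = w^2*(w - 1)*(w + 2)*(w + 3)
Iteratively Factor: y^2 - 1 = (y - 1)*(y + 1)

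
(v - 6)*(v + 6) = v^2 - 36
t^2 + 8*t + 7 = (t + 1)*(t + 7)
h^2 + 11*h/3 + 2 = (h + 2/3)*(h + 3)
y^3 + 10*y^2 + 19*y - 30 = (y - 1)*(y + 5)*(y + 6)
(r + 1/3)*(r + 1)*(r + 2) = r^3 + 10*r^2/3 + 3*r + 2/3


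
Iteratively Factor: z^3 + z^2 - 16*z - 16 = (z + 1)*(z^2 - 16) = (z - 4)*(z + 1)*(z + 4)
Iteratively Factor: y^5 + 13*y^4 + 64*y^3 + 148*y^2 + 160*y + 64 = (y + 4)*(y^4 + 9*y^3 + 28*y^2 + 36*y + 16) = (y + 1)*(y + 4)*(y^3 + 8*y^2 + 20*y + 16) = (y + 1)*(y + 2)*(y + 4)*(y^2 + 6*y + 8) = (y + 1)*(y + 2)*(y + 4)^2*(y + 2)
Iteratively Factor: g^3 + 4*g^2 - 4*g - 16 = (g + 2)*(g^2 + 2*g - 8) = (g - 2)*(g + 2)*(g + 4)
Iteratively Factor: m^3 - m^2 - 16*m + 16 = (m + 4)*(m^2 - 5*m + 4) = (m - 4)*(m + 4)*(m - 1)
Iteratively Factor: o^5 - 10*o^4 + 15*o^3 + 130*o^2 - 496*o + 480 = (o + 4)*(o^4 - 14*o^3 + 71*o^2 - 154*o + 120) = (o - 2)*(o + 4)*(o^3 - 12*o^2 + 47*o - 60) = (o - 5)*(o - 2)*(o + 4)*(o^2 - 7*o + 12) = (o - 5)*(o - 3)*(o - 2)*(o + 4)*(o - 4)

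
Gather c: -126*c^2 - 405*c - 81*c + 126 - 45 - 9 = -126*c^2 - 486*c + 72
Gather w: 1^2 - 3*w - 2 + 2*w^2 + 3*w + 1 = 2*w^2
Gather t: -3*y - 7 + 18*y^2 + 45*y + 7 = 18*y^2 + 42*y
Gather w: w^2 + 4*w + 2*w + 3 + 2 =w^2 + 6*w + 5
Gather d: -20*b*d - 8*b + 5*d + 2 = -8*b + d*(5 - 20*b) + 2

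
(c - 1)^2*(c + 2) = c^3 - 3*c + 2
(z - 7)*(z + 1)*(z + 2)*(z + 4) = z^4 - 35*z^2 - 90*z - 56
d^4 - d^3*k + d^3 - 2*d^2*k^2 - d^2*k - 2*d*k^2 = d*(d + 1)*(d - 2*k)*(d + k)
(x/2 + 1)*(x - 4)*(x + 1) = x^3/2 - x^2/2 - 5*x - 4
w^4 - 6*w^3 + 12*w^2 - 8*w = w*(w - 2)^3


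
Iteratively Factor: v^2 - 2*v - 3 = (v - 3)*(v + 1)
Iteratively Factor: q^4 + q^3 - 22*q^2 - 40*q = (q + 4)*(q^3 - 3*q^2 - 10*q) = q*(q + 4)*(q^2 - 3*q - 10) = q*(q + 2)*(q + 4)*(q - 5)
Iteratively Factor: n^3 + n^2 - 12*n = (n)*(n^2 + n - 12) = n*(n - 3)*(n + 4)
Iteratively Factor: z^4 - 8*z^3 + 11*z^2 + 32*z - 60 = (z - 2)*(z^3 - 6*z^2 - z + 30) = (z - 3)*(z - 2)*(z^2 - 3*z - 10) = (z - 3)*(z - 2)*(z + 2)*(z - 5)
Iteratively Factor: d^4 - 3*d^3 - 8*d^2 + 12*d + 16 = (d - 4)*(d^3 + d^2 - 4*d - 4) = (d - 4)*(d + 2)*(d^2 - d - 2) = (d - 4)*(d - 2)*(d + 2)*(d + 1)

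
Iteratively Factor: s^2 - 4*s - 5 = (s - 5)*(s + 1)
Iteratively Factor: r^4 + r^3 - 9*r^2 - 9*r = (r)*(r^3 + r^2 - 9*r - 9) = r*(r + 1)*(r^2 - 9) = r*(r + 1)*(r + 3)*(r - 3)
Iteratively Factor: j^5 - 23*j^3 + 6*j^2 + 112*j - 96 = (j - 4)*(j^4 + 4*j^3 - 7*j^2 - 22*j + 24) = (j - 4)*(j + 3)*(j^3 + j^2 - 10*j + 8) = (j - 4)*(j - 1)*(j + 3)*(j^2 + 2*j - 8) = (j - 4)*(j - 1)*(j + 3)*(j + 4)*(j - 2)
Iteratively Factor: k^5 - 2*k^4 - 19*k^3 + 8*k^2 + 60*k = (k - 2)*(k^4 - 19*k^2 - 30*k) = k*(k - 2)*(k^3 - 19*k - 30) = k*(k - 2)*(k + 3)*(k^2 - 3*k - 10) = k*(k - 5)*(k - 2)*(k + 3)*(k + 2)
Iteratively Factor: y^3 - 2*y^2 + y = (y - 1)*(y^2 - y) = (y - 1)^2*(y)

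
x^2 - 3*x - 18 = (x - 6)*(x + 3)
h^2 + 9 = (h - 3*I)*(h + 3*I)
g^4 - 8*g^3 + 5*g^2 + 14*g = g*(g - 7)*(g - 2)*(g + 1)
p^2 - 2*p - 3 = (p - 3)*(p + 1)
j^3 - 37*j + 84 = (j - 4)*(j - 3)*(j + 7)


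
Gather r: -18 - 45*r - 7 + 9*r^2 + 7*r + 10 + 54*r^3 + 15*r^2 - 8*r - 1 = 54*r^3 + 24*r^2 - 46*r - 16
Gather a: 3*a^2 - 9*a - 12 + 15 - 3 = 3*a^2 - 9*a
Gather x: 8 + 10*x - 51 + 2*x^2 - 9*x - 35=2*x^2 + x - 78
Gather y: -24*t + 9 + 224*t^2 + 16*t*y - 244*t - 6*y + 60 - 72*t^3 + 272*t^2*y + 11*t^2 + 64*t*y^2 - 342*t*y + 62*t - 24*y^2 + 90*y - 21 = -72*t^3 + 235*t^2 - 206*t + y^2*(64*t - 24) + y*(272*t^2 - 326*t + 84) + 48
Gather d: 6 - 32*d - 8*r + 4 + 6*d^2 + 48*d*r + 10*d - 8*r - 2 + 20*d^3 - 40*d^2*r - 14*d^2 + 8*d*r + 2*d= 20*d^3 + d^2*(-40*r - 8) + d*(56*r - 20) - 16*r + 8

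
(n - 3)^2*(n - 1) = n^3 - 7*n^2 + 15*n - 9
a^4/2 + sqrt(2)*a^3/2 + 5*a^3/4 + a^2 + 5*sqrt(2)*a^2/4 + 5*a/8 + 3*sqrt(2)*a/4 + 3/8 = (a/2 + 1/2)*(a + 3/2)*(a + sqrt(2)/2)^2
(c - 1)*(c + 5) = c^2 + 4*c - 5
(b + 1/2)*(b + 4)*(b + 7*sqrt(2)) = b^3 + 9*b^2/2 + 7*sqrt(2)*b^2 + 2*b + 63*sqrt(2)*b/2 + 14*sqrt(2)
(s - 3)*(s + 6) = s^2 + 3*s - 18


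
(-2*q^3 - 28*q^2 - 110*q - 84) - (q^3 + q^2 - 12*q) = -3*q^3 - 29*q^2 - 98*q - 84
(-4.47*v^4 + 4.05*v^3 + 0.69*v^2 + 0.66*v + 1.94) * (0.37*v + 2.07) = -1.6539*v^5 - 7.7544*v^4 + 8.6388*v^3 + 1.6725*v^2 + 2.084*v + 4.0158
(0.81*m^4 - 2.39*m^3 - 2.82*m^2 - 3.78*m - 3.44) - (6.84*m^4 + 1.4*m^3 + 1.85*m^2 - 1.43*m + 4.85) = -6.03*m^4 - 3.79*m^3 - 4.67*m^2 - 2.35*m - 8.29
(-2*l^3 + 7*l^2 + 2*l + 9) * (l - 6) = -2*l^4 + 19*l^3 - 40*l^2 - 3*l - 54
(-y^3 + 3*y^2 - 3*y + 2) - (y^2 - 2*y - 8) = -y^3 + 2*y^2 - y + 10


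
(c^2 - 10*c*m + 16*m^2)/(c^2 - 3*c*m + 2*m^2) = (c - 8*m)/(c - m)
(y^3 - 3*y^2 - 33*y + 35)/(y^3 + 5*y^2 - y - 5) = (y - 7)/(y + 1)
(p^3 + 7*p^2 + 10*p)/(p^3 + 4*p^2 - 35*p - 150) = p*(p + 2)/(p^2 - p - 30)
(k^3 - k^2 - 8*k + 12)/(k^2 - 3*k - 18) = (k^2 - 4*k + 4)/(k - 6)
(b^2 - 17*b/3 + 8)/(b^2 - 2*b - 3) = (b - 8/3)/(b + 1)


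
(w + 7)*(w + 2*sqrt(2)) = w^2 + 2*sqrt(2)*w + 7*w + 14*sqrt(2)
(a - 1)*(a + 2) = a^2 + a - 2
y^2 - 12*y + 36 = (y - 6)^2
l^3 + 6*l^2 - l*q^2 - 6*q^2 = (l + 6)*(l - q)*(l + q)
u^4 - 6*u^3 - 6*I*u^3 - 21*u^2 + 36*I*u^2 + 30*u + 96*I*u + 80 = (u - 8)*(u + 2)*(u - 5*I)*(u - I)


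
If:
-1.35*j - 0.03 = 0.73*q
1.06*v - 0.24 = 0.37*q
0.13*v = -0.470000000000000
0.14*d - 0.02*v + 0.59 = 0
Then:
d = -4.73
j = 5.93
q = -11.01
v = -3.62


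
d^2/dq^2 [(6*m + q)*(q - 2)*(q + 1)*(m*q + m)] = 6*m*(6*m*q + 2*q^2 - 1)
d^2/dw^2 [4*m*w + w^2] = 2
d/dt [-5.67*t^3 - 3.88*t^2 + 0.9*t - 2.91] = -17.01*t^2 - 7.76*t + 0.9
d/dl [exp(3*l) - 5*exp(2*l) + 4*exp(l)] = (3*exp(2*l) - 10*exp(l) + 4)*exp(l)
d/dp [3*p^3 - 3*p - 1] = 9*p^2 - 3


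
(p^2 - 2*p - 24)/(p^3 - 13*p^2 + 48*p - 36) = (p + 4)/(p^2 - 7*p + 6)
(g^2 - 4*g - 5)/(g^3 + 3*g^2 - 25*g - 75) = (g + 1)/(g^2 + 8*g + 15)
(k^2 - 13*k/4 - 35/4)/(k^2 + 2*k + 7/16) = 4*(k - 5)/(4*k + 1)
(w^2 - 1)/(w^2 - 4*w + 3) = (w + 1)/(w - 3)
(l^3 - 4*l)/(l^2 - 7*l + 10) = l*(l + 2)/(l - 5)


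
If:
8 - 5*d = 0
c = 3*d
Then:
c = 24/5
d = 8/5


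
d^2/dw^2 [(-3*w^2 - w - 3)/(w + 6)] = -210/(w^3 + 18*w^2 + 108*w + 216)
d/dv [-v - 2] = -1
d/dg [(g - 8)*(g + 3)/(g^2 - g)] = 4*(g^2 + 12*g - 6)/(g^2*(g^2 - 2*g + 1))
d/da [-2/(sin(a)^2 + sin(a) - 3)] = 2*(2*sin(a) + 1)*cos(a)/(sin(a)^2 + sin(a) - 3)^2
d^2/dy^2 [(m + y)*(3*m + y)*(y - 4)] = 8*m + 6*y - 8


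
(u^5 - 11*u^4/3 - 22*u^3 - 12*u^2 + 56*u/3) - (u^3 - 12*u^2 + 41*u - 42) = u^5 - 11*u^4/3 - 23*u^3 - 67*u/3 + 42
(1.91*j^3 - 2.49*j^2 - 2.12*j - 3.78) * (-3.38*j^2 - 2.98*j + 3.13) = -6.4558*j^5 + 2.7244*j^4 + 20.5641*j^3 + 11.3003*j^2 + 4.6288*j - 11.8314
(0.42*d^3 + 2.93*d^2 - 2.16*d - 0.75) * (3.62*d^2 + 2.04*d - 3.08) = 1.5204*d^5 + 11.4634*d^4 - 3.1356*d^3 - 16.1458*d^2 + 5.1228*d + 2.31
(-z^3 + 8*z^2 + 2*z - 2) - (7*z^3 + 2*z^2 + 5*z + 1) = -8*z^3 + 6*z^2 - 3*z - 3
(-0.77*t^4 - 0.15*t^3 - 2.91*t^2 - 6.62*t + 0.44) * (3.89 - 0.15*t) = 0.1155*t^5 - 2.9728*t^4 - 0.147*t^3 - 10.3269*t^2 - 25.8178*t + 1.7116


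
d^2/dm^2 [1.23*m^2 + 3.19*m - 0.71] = 2.46000000000000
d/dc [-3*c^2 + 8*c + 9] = 8 - 6*c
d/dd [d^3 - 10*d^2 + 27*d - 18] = 3*d^2 - 20*d + 27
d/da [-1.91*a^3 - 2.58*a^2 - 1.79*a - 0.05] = -5.73*a^2 - 5.16*a - 1.79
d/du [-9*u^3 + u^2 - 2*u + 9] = -27*u^2 + 2*u - 2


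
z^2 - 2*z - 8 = (z - 4)*(z + 2)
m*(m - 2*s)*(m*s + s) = m^3*s - 2*m^2*s^2 + m^2*s - 2*m*s^2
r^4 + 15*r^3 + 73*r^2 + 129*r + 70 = (r + 1)*(r + 2)*(r + 5)*(r + 7)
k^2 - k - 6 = (k - 3)*(k + 2)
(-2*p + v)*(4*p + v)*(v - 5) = -8*p^2*v + 40*p^2 + 2*p*v^2 - 10*p*v + v^3 - 5*v^2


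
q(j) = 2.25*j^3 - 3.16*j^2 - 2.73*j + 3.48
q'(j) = 6.75*j^2 - 6.32*j - 2.73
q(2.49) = 11.83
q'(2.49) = 23.38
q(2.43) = 10.47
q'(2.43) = 21.77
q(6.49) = 467.72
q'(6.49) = 240.56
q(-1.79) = -14.66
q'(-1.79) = 30.21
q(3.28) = 39.93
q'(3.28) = 49.16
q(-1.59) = -9.21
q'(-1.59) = 24.38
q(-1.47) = -6.48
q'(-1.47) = 21.15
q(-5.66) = -490.27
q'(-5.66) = 249.28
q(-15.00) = -8260.32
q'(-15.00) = 1610.82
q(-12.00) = -4306.80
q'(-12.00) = 1045.11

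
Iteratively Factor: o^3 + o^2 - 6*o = (o - 2)*(o^2 + 3*o) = (o - 2)*(o + 3)*(o)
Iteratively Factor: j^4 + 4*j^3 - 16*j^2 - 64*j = (j + 4)*(j^3 - 16*j) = (j - 4)*(j + 4)*(j^2 + 4*j) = (j - 4)*(j + 4)^2*(j)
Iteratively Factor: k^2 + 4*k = (k + 4)*(k)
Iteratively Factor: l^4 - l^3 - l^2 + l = (l - 1)*(l^3 - l) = l*(l - 1)*(l^2 - 1) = l*(l - 1)^2*(l + 1)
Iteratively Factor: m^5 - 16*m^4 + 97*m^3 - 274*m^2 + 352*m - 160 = (m - 5)*(m^4 - 11*m^3 + 42*m^2 - 64*m + 32) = (m - 5)*(m - 4)*(m^3 - 7*m^2 + 14*m - 8) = (m - 5)*(m - 4)*(m - 2)*(m^2 - 5*m + 4) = (m - 5)*(m - 4)*(m - 2)*(m - 1)*(m - 4)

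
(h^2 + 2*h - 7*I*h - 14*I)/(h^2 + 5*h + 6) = (h - 7*I)/(h + 3)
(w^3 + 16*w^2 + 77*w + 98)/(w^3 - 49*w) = (w^2 + 9*w + 14)/(w*(w - 7))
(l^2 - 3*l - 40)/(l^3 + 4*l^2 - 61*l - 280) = 1/(l + 7)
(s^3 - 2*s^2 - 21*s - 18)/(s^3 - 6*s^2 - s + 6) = (s + 3)/(s - 1)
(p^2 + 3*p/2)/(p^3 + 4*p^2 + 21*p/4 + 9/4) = 2*p/(2*p^2 + 5*p + 3)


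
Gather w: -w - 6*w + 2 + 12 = 14 - 7*w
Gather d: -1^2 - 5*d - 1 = -5*d - 2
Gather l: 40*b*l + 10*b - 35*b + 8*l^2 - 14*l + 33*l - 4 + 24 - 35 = -25*b + 8*l^2 + l*(40*b + 19) - 15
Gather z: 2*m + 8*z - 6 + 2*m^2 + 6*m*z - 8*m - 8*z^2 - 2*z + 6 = 2*m^2 - 6*m - 8*z^2 + z*(6*m + 6)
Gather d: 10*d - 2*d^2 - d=-2*d^2 + 9*d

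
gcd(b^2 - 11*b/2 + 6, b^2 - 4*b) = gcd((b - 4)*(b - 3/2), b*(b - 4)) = b - 4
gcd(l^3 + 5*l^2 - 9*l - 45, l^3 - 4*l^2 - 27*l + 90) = l^2 + 2*l - 15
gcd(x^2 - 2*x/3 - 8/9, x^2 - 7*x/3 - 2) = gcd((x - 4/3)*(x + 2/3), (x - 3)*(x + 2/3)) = x + 2/3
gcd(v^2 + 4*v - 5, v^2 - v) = v - 1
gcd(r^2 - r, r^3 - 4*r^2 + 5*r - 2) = r - 1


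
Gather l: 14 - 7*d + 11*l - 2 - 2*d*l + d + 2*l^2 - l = -6*d + 2*l^2 + l*(10 - 2*d) + 12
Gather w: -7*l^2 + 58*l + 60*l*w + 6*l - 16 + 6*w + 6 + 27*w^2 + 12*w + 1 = -7*l^2 + 64*l + 27*w^2 + w*(60*l + 18) - 9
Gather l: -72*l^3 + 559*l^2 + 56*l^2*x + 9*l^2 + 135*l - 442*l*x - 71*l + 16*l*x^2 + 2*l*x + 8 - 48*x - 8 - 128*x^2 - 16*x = -72*l^3 + l^2*(56*x + 568) + l*(16*x^2 - 440*x + 64) - 128*x^2 - 64*x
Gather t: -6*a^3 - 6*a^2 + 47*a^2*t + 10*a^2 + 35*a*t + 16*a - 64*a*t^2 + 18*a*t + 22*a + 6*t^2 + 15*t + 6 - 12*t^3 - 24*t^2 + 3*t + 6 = -6*a^3 + 4*a^2 + 38*a - 12*t^3 + t^2*(-64*a - 18) + t*(47*a^2 + 53*a + 18) + 12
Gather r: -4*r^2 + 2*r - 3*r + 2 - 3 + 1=-4*r^2 - r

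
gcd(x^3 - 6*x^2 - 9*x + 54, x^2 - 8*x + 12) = x - 6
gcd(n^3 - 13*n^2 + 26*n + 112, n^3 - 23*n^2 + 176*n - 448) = n^2 - 15*n + 56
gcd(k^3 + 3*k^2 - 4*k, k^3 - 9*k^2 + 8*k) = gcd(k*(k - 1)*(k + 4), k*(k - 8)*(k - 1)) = k^2 - k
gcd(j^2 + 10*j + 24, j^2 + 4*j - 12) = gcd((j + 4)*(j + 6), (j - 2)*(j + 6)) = j + 6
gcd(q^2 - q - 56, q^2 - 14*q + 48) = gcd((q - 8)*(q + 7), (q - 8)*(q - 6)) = q - 8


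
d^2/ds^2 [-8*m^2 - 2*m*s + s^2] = 2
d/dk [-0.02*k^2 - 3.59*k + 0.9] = -0.04*k - 3.59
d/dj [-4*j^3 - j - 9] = -12*j^2 - 1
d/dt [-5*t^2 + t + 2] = 1 - 10*t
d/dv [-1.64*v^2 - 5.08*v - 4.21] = -3.28*v - 5.08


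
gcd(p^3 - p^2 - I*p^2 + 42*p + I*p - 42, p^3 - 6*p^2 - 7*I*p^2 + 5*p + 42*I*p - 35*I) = p^2 + p*(-1 - 7*I) + 7*I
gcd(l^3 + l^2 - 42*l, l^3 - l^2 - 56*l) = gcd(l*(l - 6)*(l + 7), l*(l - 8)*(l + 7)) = l^2 + 7*l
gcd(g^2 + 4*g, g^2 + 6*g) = g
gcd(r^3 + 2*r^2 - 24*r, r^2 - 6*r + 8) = r - 4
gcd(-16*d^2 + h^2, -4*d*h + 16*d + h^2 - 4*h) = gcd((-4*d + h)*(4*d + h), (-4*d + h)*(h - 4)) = 4*d - h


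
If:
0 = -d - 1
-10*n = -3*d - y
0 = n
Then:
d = -1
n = 0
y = 3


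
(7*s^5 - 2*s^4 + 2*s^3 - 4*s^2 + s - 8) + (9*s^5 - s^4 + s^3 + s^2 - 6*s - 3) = 16*s^5 - 3*s^4 + 3*s^3 - 3*s^2 - 5*s - 11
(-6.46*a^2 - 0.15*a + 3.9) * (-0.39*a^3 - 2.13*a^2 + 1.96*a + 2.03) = 2.5194*a^5 + 13.8183*a^4 - 13.8631*a^3 - 21.7148*a^2 + 7.3395*a + 7.917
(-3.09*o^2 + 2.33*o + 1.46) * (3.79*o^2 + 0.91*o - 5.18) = -11.7111*o^4 + 6.0188*o^3 + 23.6599*o^2 - 10.7408*o - 7.5628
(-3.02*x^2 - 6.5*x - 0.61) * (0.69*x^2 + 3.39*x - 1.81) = -2.0838*x^4 - 14.7228*x^3 - 16.9897*x^2 + 9.6971*x + 1.1041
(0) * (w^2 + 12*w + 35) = 0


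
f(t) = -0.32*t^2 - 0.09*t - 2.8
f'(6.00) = -3.93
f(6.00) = -14.86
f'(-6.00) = 3.75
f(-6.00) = -13.78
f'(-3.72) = 2.29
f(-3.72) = -6.89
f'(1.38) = -0.97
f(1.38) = -3.53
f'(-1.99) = 1.18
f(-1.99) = -3.89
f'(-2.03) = 1.21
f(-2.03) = -3.94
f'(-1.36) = 0.78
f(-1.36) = -3.27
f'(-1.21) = 0.68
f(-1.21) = -3.16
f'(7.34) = -4.79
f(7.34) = -20.70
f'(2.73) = -1.84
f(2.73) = -5.43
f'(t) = -0.64*t - 0.09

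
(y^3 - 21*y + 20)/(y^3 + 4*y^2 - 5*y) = (y - 4)/y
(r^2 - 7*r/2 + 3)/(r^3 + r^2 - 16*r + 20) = (r - 3/2)/(r^2 + 3*r - 10)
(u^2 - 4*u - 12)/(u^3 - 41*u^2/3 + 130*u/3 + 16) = 3*(u + 2)/(3*u^2 - 23*u - 8)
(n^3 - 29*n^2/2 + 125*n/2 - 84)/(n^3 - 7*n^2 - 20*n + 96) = (n - 7/2)/(n + 4)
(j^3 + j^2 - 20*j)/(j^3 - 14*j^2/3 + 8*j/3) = 3*(j + 5)/(3*j - 2)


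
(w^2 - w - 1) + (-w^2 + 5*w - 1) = 4*w - 2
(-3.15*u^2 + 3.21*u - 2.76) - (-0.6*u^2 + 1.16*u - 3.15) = -2.55*u^2 + 2.05*u + 0.39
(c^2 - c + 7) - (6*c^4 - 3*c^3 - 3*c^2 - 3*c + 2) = -6*c^4 + 3*c^3 + 4*c^2 + 2*c + 5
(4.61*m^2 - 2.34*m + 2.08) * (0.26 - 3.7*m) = -17.057*m^3 + 9.8566*m^2 - 8.3044*m + 0.5408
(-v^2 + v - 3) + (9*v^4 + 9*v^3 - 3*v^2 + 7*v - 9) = 9*v^4 + 9*v^3 - 4*v^2 + 8*v - 12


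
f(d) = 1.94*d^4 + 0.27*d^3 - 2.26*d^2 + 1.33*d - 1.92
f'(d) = 7.76*d^3 + 0.81*d^2 - 4.52*d + 1.33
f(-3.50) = 245.28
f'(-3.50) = -305.64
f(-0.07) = -2.02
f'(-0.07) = 1.65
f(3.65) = 330.28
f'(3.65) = 372.97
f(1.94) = 21.61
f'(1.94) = 52.27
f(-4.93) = 1050.25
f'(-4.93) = -886.53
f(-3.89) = 387.04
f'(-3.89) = -425.61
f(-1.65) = 2.90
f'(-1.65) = -23.87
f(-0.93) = -3.88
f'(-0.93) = -0.01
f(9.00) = 12752.16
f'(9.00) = 5683.30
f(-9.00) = 12334.56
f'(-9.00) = -5549.42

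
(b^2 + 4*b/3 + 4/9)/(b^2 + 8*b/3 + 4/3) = (b + 2/3)/(b + 2)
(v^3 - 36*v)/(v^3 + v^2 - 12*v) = (v^2 - 36)/(v^2 + v - 12)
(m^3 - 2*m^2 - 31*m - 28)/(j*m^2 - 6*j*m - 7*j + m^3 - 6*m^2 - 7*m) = (m + 4)/(j + m)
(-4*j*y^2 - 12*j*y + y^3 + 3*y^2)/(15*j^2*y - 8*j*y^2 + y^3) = (-4*j*y - 12*j + y^2 + 3*y)/(15*j^2 - 8*j*y + y^2)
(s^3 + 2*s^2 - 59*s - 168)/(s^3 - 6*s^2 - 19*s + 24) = (s + 7)/(s - 1)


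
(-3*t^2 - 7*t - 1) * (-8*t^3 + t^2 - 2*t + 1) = 24*t^5 + 53*t^4 + 7*t^3 + 10*t^2 - 5*t - 1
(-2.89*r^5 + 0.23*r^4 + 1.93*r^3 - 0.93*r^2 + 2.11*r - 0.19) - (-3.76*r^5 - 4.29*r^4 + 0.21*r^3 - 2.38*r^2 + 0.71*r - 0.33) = 0.87*r^5 + 4.52*r^4 + 1.72*r^3 + 1.45*r^2 + 1.4*r + 0.14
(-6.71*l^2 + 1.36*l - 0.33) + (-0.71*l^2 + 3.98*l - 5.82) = -7.42*l^2 + 5.34*l - 6.15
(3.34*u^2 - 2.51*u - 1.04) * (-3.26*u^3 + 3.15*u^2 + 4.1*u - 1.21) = -10.8884*u^5 + 18.7036*u^4 + 9.1779*u^3 - 17.6084*u^2 - 1.2269*u + 1.2584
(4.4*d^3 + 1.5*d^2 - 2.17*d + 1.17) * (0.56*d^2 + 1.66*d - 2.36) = 2.464*d^5 + 8.144*d^4 - 9.1092*d^3 - 6.487*d^2 + 7.0634*d - 2.7612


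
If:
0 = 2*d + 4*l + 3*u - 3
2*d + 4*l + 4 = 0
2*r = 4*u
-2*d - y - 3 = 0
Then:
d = -y/2 - 3/2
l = y/4 - 1/4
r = 14/3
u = 7/3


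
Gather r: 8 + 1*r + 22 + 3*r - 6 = 4*r + 24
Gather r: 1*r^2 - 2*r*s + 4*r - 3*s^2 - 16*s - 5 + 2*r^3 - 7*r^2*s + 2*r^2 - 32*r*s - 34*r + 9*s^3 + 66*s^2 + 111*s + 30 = 2*r^3 + r^2*(3 - 7*s) + r*(-34*s - 30) + 9*s^3 + 63*s^2 + 95*s + 25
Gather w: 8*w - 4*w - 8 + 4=4*w - 4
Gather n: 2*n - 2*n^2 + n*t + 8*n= -2*n^2 + n*(t + 10)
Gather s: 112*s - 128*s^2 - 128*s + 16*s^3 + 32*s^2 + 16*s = 16*s^3 - 96*s^2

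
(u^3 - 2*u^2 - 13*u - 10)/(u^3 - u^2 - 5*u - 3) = (u^2 - 3*u - 10)/(u^2 - 2*u - 3)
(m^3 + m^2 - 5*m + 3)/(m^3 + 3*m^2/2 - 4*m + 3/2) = 2*(m - 1)/(2*m - 1)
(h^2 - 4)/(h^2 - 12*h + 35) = (h^2 - 4)/(h^2 - 12*h + 35)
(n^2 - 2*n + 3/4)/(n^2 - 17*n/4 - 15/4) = (-4*n^2 + 8*n - 3)/(-4*n^2 + 17*n + 15)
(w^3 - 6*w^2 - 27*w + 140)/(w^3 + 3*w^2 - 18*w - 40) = (w - 7)/(w + 2)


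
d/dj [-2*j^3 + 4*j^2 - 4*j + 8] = -6*j^2 + 8*j - 4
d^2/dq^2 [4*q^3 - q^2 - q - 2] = 24*q - 2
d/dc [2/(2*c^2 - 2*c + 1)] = 4*(1 - 2*c)/(2*c^2 - 2*c + 1)^2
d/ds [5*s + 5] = 5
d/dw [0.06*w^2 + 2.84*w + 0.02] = 0.12*w + 2.84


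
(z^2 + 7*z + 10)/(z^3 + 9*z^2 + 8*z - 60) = (z + 2)/(z^2 + 4*z - 12)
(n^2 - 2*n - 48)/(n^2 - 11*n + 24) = (n + 6)/(n - 3)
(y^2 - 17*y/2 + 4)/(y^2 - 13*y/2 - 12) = (2*y - 1)/(2*y + 3)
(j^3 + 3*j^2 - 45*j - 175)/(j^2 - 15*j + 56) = (j^2 + 10*j + 25)/(j - 8)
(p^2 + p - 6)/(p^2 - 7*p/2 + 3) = 2*(p + 3)/(2*p - 3)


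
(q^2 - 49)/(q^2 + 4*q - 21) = (q - 7)/(q - 3)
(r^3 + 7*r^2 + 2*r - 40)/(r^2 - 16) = (r^2 + 3*r - 10)/(r - 4)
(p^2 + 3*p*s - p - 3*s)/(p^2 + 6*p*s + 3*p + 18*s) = (p^2 + 3*p*s - p - 3*s)/(p^2 + 6*p*s + 3*p + 18*s)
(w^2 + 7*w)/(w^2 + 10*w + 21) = w/(w + 3)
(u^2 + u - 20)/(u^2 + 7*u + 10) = (u - 4)/(u + 2)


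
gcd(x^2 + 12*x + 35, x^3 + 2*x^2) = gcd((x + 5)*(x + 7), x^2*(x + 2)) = 1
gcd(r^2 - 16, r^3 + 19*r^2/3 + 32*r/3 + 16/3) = r + 4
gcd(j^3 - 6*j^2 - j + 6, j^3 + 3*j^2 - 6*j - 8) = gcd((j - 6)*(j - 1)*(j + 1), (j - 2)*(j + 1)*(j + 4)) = j + 1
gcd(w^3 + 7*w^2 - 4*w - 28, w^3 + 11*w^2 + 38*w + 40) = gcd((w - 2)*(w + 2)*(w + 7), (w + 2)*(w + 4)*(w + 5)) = w + 2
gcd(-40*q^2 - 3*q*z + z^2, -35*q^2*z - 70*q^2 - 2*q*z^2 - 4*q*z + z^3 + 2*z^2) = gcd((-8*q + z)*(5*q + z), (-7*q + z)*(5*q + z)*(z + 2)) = 5*q + z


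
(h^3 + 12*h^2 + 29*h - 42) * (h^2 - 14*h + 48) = h^5 - 2*h^4 - 91*h^3 + 128*h^2 + 1980*h - 2016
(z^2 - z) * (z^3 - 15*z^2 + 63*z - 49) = z^5 - 16*z^4 + 78*z^3 - 112*z^2 + 49*z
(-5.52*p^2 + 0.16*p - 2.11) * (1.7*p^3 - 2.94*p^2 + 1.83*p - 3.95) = -9.384*p^5 + 16.5008*p^4 - 14.159*p^3 + 28.3002*p^2 - 4.4933*p + 8.3345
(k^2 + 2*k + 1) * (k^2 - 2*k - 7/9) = k^4 - 34*k^2/9 - 32*k/9 - 7/9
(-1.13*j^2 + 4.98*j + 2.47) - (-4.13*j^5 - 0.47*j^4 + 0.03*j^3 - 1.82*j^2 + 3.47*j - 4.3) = 4.13*j^5 + 0.47*j^4 - 0.03*j^3 + 0.69*j^2 + 1.51*j + 6.77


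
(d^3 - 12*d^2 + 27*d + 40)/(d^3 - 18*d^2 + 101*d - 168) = (d^2 - 4*d - 5)/(d^2 - 10*d + 21)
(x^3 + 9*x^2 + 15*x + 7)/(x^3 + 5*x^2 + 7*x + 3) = (x + 7)/(x + 3)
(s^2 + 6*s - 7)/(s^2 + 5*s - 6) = (s + 7)/(s + 6)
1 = 1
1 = 1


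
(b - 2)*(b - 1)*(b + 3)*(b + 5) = b^4 + 5*b^3 - 7*b^2 - 29*b + 30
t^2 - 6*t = t*(t - 6)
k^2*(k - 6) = k^3 - 6*k^2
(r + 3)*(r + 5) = r^2 + 8*r + 15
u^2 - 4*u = u*(u - 4)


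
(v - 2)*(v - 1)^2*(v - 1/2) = v^4 - 9*v^3/2 + 7*v^2 - 9*v/2 + 1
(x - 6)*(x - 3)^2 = x^3 - 12*x^2 + 45*x - 54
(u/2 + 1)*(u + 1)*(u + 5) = u^3/2 + 4*u^2 + 17*u/2 + 5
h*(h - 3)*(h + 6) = h^3 + 3*h^2 - 18*h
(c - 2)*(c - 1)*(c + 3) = c^3 - 7*c + 6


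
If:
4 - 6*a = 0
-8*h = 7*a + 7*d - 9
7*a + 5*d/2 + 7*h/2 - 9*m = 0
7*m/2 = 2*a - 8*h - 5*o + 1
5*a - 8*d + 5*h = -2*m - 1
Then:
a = 2/3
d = 17/25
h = -4/75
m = 103/150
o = 107/1500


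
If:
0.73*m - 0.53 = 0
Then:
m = 0.73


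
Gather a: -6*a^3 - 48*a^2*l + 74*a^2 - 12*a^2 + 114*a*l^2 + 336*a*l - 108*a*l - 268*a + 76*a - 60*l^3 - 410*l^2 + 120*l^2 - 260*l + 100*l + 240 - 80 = -6*a^3 + a^2*(62 - 48*l) + a*(114*l^2 + 228*l - 192) - 60*l^3 - 290*l^2 - 160*l + 160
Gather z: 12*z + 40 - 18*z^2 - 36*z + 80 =-18*z^2 - 24*z + 120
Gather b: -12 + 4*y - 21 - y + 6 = 3*y - 27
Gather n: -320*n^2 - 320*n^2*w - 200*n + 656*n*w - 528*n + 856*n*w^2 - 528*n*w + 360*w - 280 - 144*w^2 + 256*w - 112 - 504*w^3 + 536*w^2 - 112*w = n^2*(-320*w - 320) + n*(856*w^2 + 128*w - 728) - 504*w^3 + 392*w^2 + 504*w - 392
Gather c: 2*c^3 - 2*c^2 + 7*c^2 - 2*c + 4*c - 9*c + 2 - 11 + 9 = 2*c^3 + 5*c^2 - 7*c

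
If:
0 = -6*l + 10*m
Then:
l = 5*m/3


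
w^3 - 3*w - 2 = (w - 2)*(w + 1)^2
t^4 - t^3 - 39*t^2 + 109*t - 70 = (t - 5)*(t - 2)*(t - 1)*(t + 7)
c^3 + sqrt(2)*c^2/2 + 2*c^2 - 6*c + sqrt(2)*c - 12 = (c + 2)*(c - 3*sqrt(2)/2)*(c + 2*sqrt(2))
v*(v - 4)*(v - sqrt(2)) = v^3 - 4*v^2 - sqrt(2)*v^2 + 4*sqrt(2)*v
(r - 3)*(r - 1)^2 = r^3 - 5*r^2 + 7*r - 3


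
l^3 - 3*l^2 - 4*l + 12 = (l - 3)*(l - 2)*(l + 2)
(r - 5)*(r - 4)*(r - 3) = r^3 - 12*r^2 + 47*r - 60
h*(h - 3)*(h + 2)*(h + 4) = h^4 + 3*h^3 - 10*h^2 - 24*h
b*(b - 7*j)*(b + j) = b^3 - 6*b^2*j - 7*b*j^2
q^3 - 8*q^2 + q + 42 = (q - 7)*(q - 3)*(q + 2)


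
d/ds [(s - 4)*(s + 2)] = 2*s - 2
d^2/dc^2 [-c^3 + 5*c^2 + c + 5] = 10 - 6*c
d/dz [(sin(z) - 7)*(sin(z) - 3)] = 2*(sin(z) - 5)*cos(z)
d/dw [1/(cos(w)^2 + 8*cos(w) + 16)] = 2*sin(w)/(cos(w) + 4)^3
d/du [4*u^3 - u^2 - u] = 12*u^2 - 2*u - 1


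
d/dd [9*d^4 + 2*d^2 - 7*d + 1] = 36*d^3 + 4*d - 7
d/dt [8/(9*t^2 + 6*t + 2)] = 48*(-3*t - 1)/(9*t^2 + 6*t + 2)^2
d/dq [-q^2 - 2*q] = -2*q - 2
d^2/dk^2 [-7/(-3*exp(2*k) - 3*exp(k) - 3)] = 7*(2*(2*exp(k) + 1)^2*exp(k) - (4*exp(k) + 1)*(exp(2*k) + exp(k) + 1))*exp(k)/(3*(exp(2*k) + exp(k) + 1)^3)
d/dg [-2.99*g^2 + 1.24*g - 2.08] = 1.24 - 5.98*g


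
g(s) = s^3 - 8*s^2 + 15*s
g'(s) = 3*s^2 - 16*s + 15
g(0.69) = 6.87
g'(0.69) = 5.39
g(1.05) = 8.09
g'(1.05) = 1.51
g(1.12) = 8.17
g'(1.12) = 0.84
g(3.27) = -1.53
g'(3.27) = -5.24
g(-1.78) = -57.69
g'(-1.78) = 52.99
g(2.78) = 1.36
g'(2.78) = -6.29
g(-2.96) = -140.43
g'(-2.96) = 88.64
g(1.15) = 8.19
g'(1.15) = 0.57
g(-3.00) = -144.00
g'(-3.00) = 90.00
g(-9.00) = -1512.00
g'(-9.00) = 402.00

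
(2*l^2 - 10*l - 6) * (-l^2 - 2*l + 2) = -2*l^4 + 6*l^3 + 30*l^2 - 8*l - 12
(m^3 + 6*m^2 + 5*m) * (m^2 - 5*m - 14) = m^5 + m^4 - 39*m^3 - 109*m^2 - 70*m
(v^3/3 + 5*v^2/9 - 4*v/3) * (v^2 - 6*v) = v^5/3 - 13*v^4/9 - 14*v^3/3 + 8*v^2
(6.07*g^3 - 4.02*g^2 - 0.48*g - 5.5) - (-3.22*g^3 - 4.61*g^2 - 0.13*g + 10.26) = 9.29*g^3 + 0.590000000000001*g^2 - 0.35*g - 15.76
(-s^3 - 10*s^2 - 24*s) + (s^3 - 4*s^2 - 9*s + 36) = -14*s^2 - 33*s + 36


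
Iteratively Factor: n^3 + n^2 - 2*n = (n + 2)*(n^2 - n) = n*(n + 2)*(n - 1)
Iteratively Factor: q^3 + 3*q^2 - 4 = (q + 2)*(q^2 + q - 2) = (q + 2)^2*(q - 1)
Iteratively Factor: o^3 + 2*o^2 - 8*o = (o - 2)*(o^2 + 4*o) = o*(o - 2)*(o + 4)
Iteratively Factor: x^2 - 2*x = (x - 2)*(x)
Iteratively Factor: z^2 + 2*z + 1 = (z + 1)*(z + 1)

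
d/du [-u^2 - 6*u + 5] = -2*u - 6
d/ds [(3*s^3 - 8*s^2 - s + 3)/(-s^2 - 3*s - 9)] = (-3*s^4 - 18*s^3 - 58*s^2 + 150*s + 18)/(s^4 + 6*s^3 + 27*s^2 + 54*s + 81)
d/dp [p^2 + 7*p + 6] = 2*p + 7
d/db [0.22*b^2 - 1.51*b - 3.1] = 0.44*b - 1.51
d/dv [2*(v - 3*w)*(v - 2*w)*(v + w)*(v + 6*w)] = 8*v^3 + 12*v^2*w - 92*v*w^2 + 24*w^3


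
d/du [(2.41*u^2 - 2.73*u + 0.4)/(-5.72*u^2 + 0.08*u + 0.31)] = (-15.4228*u^2 + 6.0702*u - 0.8783)/(32.7184*u^4 - 0.9152*u^3 - 3.54*u^2 + 0.0496*u + 0.0961)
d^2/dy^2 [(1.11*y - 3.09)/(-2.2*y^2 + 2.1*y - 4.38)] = (-(1.11*y - 3.09)*(4.4*y - 2.1)*(8.8*y - 4.2) + (14.652*y - 18.258)*(2.2*y^2 - 2.1*y + 4.38))/(2.2*y^2 - 2.1*y + 4.38)^3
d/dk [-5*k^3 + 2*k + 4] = 2 - 15*k^2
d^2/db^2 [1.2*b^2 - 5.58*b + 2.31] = 2.40000000000000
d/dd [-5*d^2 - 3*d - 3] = -10*d - 3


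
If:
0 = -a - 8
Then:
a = -8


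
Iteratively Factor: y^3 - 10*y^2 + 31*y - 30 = (y - 3)*(y^2 - 7*y + 10) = (y - 3)*(y - 2)*(y - 5)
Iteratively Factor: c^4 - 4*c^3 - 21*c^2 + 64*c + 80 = (c + 4)*(c^3 - 8*c^2 + 11*c + 20) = (c + 1)*(c + 4)*(c^2 - 9*c + 20) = (c - 5)*(c + 1)*(c + 4)*(c - 4)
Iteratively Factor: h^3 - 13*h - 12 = (h - 4)*(h^2 + 4*h + 3) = (h - 4)*(h + 1)*(h + 3)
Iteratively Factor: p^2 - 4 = (p - 2)*(p + 2)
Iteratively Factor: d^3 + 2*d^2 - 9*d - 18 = (d - 3)*(d^2 + 5*d + 6) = (d - 3)*(d + 2)*(d + 3)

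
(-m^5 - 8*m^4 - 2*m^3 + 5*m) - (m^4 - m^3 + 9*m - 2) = -m^5 - 9*m^4 - m^3 - 4*m + 2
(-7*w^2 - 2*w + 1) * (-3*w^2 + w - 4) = 21*w^4 - w^3 + 23*w^2 + 9*w - 4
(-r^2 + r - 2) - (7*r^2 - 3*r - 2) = -8*r^2 + 4*r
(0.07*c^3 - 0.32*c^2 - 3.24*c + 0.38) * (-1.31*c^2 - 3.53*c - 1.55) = -0.0917*c^5 + 0.1721*c^4 + 5.2655*c^3 + 11.4354*c^2 + 3.6806*c - 0.589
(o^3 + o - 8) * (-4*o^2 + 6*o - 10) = -4*o^5 + 6*o^4 - 14*o^3 + 38*o^2 - 58*o + 80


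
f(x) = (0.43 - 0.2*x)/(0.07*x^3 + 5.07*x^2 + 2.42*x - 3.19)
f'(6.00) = 0.00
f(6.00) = -0.00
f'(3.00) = -0.00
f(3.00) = -0.00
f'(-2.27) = 0.05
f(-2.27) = 0.05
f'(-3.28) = 0.01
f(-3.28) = 0.03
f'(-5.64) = 0.00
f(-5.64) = 0.01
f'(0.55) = -25.58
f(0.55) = -1.02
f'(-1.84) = 0.13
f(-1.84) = 0.09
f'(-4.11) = 0.01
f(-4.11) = 0.02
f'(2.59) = -0.00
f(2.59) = -0.00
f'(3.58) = -0.00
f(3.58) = -0.00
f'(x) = (0.43 - 0.2*x)*(-0.21*x^2 - 10.14*x - 2.42)/(0.07*x^3 + 5.07*x^2 + 2.42*x - 3.19)^2 - 0.2/(0.07*x^3 + 5.07*x^2 + 2.42*x - 3.19) = (0.028*x^3 + 0.9237*x^2 - 4.3602*x - 0.4026)/(0.0049*x^6 + 0.7098*x^5 + 26.0437*x^4 + 24.0922*x^3 - 26.4902*x^2 - 15.4396*x + 10.1761)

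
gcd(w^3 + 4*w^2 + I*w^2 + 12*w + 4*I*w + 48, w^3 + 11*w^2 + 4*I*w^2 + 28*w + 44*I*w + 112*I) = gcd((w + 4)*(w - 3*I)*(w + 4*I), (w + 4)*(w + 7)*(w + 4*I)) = w^2 + w*(4 + 4*I) + 16*I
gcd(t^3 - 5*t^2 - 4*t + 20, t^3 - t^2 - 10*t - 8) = t + 2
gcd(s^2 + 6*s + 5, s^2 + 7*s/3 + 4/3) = s + 1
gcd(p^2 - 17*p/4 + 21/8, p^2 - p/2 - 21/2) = p - 7/2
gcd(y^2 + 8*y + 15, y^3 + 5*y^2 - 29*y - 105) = y + 3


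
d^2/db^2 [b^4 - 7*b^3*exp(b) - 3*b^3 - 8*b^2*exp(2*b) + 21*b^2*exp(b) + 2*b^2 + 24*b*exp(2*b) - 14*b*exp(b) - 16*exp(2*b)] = -7*b^3*exp(b) - 32*b^2*exp(2*b) - 21*b^2*exp(b) + 12*b^2 + 32*b*exp(2*b) + 28*b*exp(b) - 18*b + 16*exp(2*b) + 14*exp(b) + 4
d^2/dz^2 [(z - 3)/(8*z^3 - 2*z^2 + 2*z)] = (z*(4*z^2 - z + 1)*(-12*z^2 + 2*z - (z - 3)*(12*z - 1) - 1) + (z - 3)*(12*z^2 - 2*z + 1)^2)/(z^3*(4*z^2 - z + 1)^3)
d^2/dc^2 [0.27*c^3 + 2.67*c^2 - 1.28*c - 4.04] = 1.62*c + 5.34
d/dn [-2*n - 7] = -2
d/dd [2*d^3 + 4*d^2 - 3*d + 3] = 6*d^2 + 8*d - 3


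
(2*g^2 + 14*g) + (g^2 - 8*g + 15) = 3*g^2 + 6*g + 15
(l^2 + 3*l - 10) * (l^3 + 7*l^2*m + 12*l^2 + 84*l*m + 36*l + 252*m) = l^5 + 7*l^4*m + 15*l^4 + 105*l^3*m + 62*l^3 + 434*l^2*m - 12*l^2 - 84*l*m - 360*l - 2520*m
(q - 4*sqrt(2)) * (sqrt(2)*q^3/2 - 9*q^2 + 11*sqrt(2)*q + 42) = sqrt(2)*q^4/2 - 13*q^3 + 47*sqrt(2)*q^2 - 46*q - 168*sqrt(2)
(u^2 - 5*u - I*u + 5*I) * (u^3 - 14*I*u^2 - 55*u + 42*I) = u^5 - 5*u^4 - 15*I*u^4 - 69*u^3 + 75*I*u^3 + 345*u^2 + 97*I*u^2 + 42*u - 485*I*u - 210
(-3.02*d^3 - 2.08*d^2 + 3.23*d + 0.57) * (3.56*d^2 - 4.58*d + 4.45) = -10.7512*d^5 + 6.4268*d^4 + 7.5862*d^3 - 22.0202*d^2 + 11.7629*d + 2.5365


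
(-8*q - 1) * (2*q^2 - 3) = -16*q^3 - 2*q^2 + 24*q + 3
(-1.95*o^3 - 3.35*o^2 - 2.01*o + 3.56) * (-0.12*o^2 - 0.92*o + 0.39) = 0.234*o^5 + 2.196*o^4 + 2.5627*o^3 + 0.1155*o^2 - 4.0591*o + 1.3884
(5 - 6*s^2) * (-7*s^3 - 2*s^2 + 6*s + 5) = 42*s^5 + 12*s^4 - 71*s^3 - 40*s^2 + 30*s + 25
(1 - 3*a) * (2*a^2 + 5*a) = -6*a^3 - 13*a^2 + 5*a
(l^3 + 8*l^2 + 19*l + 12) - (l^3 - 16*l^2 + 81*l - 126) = 24*l^2 - 62*l + 138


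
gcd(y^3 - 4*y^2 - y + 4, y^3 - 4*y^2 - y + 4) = y^3 - 4*y^2 - y + 4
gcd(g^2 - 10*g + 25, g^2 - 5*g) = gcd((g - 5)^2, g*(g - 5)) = g - 5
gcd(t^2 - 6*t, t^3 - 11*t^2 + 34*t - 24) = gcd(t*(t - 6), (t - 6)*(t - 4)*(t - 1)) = t - 6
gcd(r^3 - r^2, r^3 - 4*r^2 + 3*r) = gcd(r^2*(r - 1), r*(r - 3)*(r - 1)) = r^2 - r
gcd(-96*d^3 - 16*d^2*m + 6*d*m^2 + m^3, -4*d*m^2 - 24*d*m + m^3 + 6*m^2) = 4*d - m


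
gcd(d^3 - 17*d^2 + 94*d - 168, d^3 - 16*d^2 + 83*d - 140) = d^2 - 11*d + 28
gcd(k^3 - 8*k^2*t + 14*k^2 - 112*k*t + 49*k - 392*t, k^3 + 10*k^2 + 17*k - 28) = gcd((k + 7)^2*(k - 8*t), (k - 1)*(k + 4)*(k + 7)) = k + 7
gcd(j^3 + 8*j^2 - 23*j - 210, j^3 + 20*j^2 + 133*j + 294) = j^2 + 13*j + 42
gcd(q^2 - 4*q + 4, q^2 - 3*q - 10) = 1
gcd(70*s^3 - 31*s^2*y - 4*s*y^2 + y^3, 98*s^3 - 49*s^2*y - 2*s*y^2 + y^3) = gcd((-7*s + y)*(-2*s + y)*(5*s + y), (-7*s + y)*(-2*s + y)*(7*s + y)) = 14*s^2 - 9*s*y + y^2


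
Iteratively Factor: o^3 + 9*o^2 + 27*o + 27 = (o + 3)*(o^2 + 6*o + 9) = (o + 3)^2*(o + 3)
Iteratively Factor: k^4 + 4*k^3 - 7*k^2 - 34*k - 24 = (k + 1)*(k^3 + 3*k^2 - 10*k - 24) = (k + 1)*(k + 4)*(k^2 - k - 6) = (k - 3)*(k + 1)*(k + 4)*(k + 2)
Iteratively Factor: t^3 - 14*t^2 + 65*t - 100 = (t - 5)*(t^2 - 9*t + 20) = (t - 5)*(t - 4)*(t - 5)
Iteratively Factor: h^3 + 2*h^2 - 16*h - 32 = (h + 4)*(h^2 - 2*h - 8) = (h + 2)*(h + 4)*(h - 4)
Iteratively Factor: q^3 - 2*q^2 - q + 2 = (q + 1)*(q^2 - 3*q + 2) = (q - 2)*(q + 1)*(q - 1)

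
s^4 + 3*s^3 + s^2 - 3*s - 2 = (s - 1)*(s + 1)^2*(s + 2)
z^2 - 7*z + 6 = (z - 6)*(z - 1)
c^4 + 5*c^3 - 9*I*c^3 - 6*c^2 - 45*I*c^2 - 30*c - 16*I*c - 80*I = (c + 5)*(c - 8*I)*(c - 2*I)*(c + I)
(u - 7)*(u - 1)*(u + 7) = u^3 - u^2 - 49*u + 49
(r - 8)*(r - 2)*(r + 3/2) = r^3 - 17*r^2/2 + r + 24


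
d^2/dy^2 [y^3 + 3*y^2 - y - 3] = 6*y + 6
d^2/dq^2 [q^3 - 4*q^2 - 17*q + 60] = 6*q - 8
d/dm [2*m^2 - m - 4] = 4*m - 1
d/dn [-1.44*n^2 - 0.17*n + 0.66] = -2.88*n - 0.17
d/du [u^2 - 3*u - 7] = 2*u - 3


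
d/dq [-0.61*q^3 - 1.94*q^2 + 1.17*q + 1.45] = -1.83*q^2 - 3.88*q + 1.17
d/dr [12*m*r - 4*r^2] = 12*m - 8*r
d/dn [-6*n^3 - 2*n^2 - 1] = 2*n*(-9*n - 2)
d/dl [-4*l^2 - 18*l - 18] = -8*l - 18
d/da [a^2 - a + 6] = 2*a - 1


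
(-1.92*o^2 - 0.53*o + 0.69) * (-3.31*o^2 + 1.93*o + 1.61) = 6.3552*o^4 - 1.9513*o^3 - 6.398*o^2 + 0.4784*o + 1.1109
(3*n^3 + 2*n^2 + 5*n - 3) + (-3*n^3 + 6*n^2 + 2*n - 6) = 8*n^2 + 7*n - 9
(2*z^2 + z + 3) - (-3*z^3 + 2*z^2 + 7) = 3*z^3 + z - 4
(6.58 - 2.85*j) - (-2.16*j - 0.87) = 7.45 - 0.69*j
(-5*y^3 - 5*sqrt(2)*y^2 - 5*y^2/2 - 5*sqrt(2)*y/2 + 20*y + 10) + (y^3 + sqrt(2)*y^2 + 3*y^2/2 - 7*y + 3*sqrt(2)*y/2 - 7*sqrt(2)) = -4*y^3 - 4*sqrt(2)*y^2 - y^2 - sqrt(2)*y + 13*y - 7*sqrt(2) + 10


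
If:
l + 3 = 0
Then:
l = -3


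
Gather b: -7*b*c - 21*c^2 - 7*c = -7*b*c - 21*c^2 - 7*c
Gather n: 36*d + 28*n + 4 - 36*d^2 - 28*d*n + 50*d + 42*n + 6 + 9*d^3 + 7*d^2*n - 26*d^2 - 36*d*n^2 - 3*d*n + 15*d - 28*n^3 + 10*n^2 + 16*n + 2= 9*d^3 - 62*d^2 + 101*d - 28*n^3 + n^2*(10 - 36*d) + n*(7*d^2 - 31*d + 86) + 12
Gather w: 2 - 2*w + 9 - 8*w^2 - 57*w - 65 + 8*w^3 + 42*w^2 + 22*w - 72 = 8*w^3 + 34*w^2 - 37*w - 126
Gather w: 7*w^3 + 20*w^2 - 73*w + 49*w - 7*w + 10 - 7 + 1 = 7*w^3 + 20*w^2 - 31*w + 4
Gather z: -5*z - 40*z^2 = -40*z^2 - 5*z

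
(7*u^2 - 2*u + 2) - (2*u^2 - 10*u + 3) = 5*u^2 + 8*u - 1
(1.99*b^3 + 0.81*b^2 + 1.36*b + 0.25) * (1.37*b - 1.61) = 2.7263*b^4 - 2.0942*b^3 + 0.5591*b^2 - 1.8471*b - 0.4025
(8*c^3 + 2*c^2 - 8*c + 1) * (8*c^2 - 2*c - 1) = 64*c^5 - 76*c^3 + 22*c^2 + 6*c - 1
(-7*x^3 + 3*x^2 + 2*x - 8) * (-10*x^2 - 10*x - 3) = 70*x^5 + 40*x^4 - 29*x^3 + 51*x^2 + 74*x + 24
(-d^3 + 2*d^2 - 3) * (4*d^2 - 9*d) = -4*d^5 + 17*d^4 - 18*d^3 - 12*d^2 + 27*d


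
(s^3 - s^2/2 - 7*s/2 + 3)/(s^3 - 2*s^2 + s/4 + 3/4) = 2*(s + 2)/(2*s + 1)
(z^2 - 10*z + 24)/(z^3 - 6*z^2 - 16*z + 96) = 1/(z + 4)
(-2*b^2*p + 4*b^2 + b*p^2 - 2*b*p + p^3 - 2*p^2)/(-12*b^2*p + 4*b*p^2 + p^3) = (-2*b^2*p + 4*b^2 + b*p^2 - 2*b*p + p^3 - 2*p^2)/(p*(-12*b^2 + 4*b*p + p^2))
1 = 1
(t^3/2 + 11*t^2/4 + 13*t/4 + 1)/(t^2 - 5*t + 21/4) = (2*t^3 + 11*t^2 + 13*t + 4)/(4*t^2 - 20*t + 21)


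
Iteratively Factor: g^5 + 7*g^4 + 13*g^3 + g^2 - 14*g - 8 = (g + 4)*(g^4 + 3*g^3 + g^2 - 3*g - 2) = (g + 1)*(g + 4)*(g^3 + 2*g^2 - g - 2) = (g + 1)*(g + 2)*(g + 4)*(g^2 - 1) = (g + 1)^2*(g + 2)*(g + 4)*(g - 1)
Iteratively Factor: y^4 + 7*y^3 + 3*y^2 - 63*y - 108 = (y + 4)*(y^3 + 3*y^2 - 9*y - 27) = (y + 3)*(y + 4)*(y^2 - 9) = (y - 3)*(y + 3)*(y + 4)*(y + 3)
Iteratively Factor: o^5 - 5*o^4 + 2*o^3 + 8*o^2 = (o - 2)*(o^4 - 3*o^3 - 4*o^2) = o*(o - 2)*(o^3 - 3*o^2 - 4*o) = o^2*(o - 2)*(o^2 - 3*o - 4) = o^2*(o - 2)*(o + 1)*(o - 4)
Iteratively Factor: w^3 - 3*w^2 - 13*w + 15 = (w - 5)*(w^2 + 2*w - 3) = (w - 5)*(w + 3)*(w - 1)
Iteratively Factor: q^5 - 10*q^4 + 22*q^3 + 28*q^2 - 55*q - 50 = (q + 1)*(q^4 - 11*q^3 + 33*q^2 - 5*q - 50) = (q - 5)*(q + 1)*(q^3 - 6*q^2 + 3*q + 10) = (q - 5)*(q - 2)*(q + 1)*(q^2 - 4*q - 5) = (q - 5)*(q - 2)*(q + 1)^2*(q - 5)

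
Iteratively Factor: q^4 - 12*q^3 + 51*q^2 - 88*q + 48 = (q - 4)*(q^3 - 8*q^2 + 19*q - 12) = (q - 4)*(q - 1)*(q^2 - 7*q + 12) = (q - 4)^2*(q - 1)*(q - 3)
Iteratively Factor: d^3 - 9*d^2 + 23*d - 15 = (d - 1)*(d^2 - 8*d + 15) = (d - 5)*(d - 1)*(d - 3)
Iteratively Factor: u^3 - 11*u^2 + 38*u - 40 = (u - 5)*(u^2 - 6*u + 8) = (u - 5)*(u - 2)*(u - 4)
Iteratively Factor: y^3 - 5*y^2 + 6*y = (y - 3)*(y^2 - 2*y) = y*(y - 3)*(y - 2)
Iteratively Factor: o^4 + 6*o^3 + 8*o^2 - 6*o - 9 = (o + 3)*(o^3 + 3*o^2 - o - 3) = (o + 3)^2*(o^2 - 1) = (o - 1)*(o + 3)^2*(o + 1)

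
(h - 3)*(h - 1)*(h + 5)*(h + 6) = h^4 + 7*h^3 - 11*h^2 - 87*h + 90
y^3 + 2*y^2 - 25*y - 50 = (y - 5)*(y + 2)*(y + 5)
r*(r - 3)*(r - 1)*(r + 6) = r^4 + 2*r^3 - 21*r^2 + 18*r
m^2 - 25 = (m - 5)*(m + 5)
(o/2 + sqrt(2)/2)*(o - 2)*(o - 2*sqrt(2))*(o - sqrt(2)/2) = o^4/2 - 3*sqrt(2)*o^3/4 - o^3 - 3*o^2/2 + 3*sqrt(2)*o^2/2 + sqrt(2)*o + 3*o - 2*sqrt(2)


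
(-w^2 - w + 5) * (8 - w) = w^3 - 7*w^2 - 13*w + 40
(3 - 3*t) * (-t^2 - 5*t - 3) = 3*t^3 + 12*t^2 - 6*t - 9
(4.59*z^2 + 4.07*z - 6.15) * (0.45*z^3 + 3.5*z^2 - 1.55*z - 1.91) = 2.0655*z^5 + 17.8965*z^4 + 4.363*z^3 - 36.6004*z^2 + 1.7588*z + 11.7465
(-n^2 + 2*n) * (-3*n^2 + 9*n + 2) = 3*n^4 - 15*n^3 + 16*n^2 + 4*n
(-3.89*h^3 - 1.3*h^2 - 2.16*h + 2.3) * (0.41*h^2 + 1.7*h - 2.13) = -1.5949*h^5 - 7.146*h^4 + 5.1901*h^3 + 0.0399999999999996*h^2 + 8.5108*h - 4.899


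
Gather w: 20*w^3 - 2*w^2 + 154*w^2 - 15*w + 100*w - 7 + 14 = 20*w^3 + 152*w^2 + 85*w + 7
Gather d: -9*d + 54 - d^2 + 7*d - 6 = -d^2 - 2*d + 48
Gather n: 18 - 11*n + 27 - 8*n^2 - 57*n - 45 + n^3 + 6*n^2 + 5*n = n^3 - 2*n^2 - 63*n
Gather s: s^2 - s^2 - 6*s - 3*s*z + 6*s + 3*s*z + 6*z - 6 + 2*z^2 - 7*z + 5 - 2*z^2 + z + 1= 0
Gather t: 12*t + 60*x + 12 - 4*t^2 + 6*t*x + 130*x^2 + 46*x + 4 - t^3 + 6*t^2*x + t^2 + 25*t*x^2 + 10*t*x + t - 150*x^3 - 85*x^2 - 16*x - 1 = -t^3 + t^2*(6*x - 3) + t*(25*x^2 + 16*x + 13) - 150*x^3 + 45*x^2 + 90*x + 15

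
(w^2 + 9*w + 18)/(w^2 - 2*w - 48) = (w + 3)/(w - 8)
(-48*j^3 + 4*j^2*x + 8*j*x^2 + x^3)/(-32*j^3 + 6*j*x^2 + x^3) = (6*j + x)/(4*j + x)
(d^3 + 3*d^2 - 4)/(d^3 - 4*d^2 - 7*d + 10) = (d + 2)/(d - 5)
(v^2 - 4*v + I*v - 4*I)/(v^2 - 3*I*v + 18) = (v^2 + v*(-4 + I) - 4*I)/(v^2 - 3*I*v + 18)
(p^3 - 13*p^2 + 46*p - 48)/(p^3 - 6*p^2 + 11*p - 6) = (p - 8)/(p - 1)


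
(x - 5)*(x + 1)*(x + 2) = x^3 - 2*x^2 - 13*x - 10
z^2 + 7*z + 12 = (z + 3)*(z + 4)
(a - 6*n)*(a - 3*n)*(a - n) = a^3 - 10*a^2*n + 27*a*n^2 - 18*n^3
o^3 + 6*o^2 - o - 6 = (o - 1)*(o + 1)*(o + 6)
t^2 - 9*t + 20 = (t - 5)*(t - 4)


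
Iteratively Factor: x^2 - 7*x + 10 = (x - 5)*(x - 2)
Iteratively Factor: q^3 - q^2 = (q)*(q^2 - q) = q*(q - 1)*(q)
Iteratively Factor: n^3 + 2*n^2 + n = (n)*(n^2 + 2*n + 1) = n*(n + 1)*(n + 1)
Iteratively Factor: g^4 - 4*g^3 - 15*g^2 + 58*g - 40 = (g - 5)*(g^3 + g^2 - 10*g + 8) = (g - 5)*(g - 1)*(g^2 + 2*g - 8) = (g - 5)*(g - 2)*(g - 1)*(g + 4)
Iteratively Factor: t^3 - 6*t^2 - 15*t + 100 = (t + 4)*(t^2 - 10*t + 25) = (t - 5)*(t + 4)*(t - 5)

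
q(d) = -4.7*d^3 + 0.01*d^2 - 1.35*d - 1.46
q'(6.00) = -508.83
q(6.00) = -1024.40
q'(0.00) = -1.35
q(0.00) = -1.46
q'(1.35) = -27.02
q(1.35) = -14.83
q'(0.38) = -3.38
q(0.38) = -2.23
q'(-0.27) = -2.38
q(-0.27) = -1.00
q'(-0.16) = -1.71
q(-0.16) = -1.22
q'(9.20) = -1194.59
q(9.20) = -3672.87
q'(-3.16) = -142.21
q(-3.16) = 151.21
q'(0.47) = -4.46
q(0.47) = -2.58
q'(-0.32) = -2.80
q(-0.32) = -0.87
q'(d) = -14.1*d^2 + 0.02*d - 1.35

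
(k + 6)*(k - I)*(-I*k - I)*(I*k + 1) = k^4 + 7*k^3 - 2*I*k^3 + 5*k^2 - 14*I*k^2 - 7*k - 12*I*k - 6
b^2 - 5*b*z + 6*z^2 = (b - 3*z)*(b - 2*z)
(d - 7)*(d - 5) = d^2 - 12*d + 35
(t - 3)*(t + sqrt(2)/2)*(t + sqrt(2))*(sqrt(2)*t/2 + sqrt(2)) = sqrt(2)*t^4/2 - sqrt(2)*t^3/2 + 3*t^3/2 - 5*sqrt(2)*t^2/2 - 3*t^2/2 - 9*t - sqrt(2)*t/2 - 3*sqrt(2)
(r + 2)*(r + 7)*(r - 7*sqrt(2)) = r^3 - 7*sqrt(2)*r^2 + 9*r^2 - 63*sqrt(2)*r + 14*r - 98*sqrt(2)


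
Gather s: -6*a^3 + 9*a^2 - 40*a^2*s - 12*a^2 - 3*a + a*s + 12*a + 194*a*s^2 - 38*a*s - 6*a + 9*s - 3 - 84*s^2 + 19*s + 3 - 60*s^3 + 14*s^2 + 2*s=-6*a^3 - 3*a^2 + 3*a - 60*s^3 + s^2*(194*a - 70) + s*(-40*a^2 - 37*a + 30)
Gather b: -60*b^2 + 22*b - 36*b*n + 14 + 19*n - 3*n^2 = -60*b^2 + b*(22 - 36*n) - 3*n^2 + 19*n + 14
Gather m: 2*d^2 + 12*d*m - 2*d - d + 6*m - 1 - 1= 2*d^2 - 3*d + m*(12*d + 6) - 2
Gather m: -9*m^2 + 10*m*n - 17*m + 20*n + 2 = -9*m^2 + m*(10*n - 17) + 20*n + 2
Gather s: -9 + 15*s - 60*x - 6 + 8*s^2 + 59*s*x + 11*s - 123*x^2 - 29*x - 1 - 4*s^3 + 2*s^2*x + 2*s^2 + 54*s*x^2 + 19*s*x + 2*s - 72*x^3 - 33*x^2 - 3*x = -4*s^3 + s^2*(2*x + 10) + s*(54*x^2 + 78*x + 28) - 72*x^3 - 156*x^2 - 92*x - 16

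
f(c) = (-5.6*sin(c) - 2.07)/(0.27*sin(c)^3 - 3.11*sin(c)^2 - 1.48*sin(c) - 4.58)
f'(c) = (-5.6*sin(c) - 2.07)*(-0.81*sin(c)^2*cos(c) + 6.22*sin(c)*cos(c) + 1.48*cos(c))/(0.27*sin(c)^3 - 3.11*sin(c)^2 - 1.48*sin(c) - 4.58)^2 - 5.6*cos(c)/(0.27*sin(c)^3 - 3.11*sin(c)^2 - 1.48*sin(c) - 4.58) = (3.024*sin(c)^3 - 15.7393*sin(c)^2 - 12.8754*sin(c) + 22.5844)*cos(c)/(0.0729*sin(c)^6 - 1.6794*sin(c)^5 + 8.8729*sin(c)^4 + 6.7324*sin(c)^3 + 30.678*sin(c)^2 + 13.5568*sin(c) + 20.9764)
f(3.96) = -0.38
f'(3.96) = -0.55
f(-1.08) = -0.49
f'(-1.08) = 0.27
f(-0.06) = 0.39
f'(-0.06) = 1.15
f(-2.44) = -0.31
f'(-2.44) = -0.72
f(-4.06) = 0.86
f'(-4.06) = -0.04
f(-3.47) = 0.72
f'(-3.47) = -0.55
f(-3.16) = 0.47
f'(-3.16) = -1.05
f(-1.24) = -0.52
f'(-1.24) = 0.15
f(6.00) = 0.11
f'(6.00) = 1.23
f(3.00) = 0.59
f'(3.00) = -0.86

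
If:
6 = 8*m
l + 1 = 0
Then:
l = -1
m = 3/4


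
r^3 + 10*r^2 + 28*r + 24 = (r + 2)^2*(r + 6)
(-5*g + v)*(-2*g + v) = 10*g^2 - 7*g*v + v^2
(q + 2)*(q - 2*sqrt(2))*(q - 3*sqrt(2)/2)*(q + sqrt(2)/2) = q^4 - 3*sqrt(2)*q^3 + 2*q^3 - 6*sqrt(2)*q^2 + 5*q^2/2 + 3*sqrt(2)*q + 5*q + 6*sqrt(2)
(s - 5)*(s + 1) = s^2 - 4*s - 5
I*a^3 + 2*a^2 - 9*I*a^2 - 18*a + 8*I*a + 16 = (a - 8)*(a - 2*I)*(I*a - I)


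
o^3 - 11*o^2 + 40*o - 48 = (o - 4)^2*(o - 3)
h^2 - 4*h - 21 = (h - 7)*(h + 3)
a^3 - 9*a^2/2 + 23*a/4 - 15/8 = (a - 5/2)*(a - 3/2)*(a - 1/2)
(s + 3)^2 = s^2 + 6*s + 9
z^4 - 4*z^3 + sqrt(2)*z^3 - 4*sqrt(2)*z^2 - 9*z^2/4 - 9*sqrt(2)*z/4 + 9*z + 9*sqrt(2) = (z - 4)*(z - 3/2)*(z + 3/2)*(z + sqrt(2))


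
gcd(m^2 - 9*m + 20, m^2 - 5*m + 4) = m - 4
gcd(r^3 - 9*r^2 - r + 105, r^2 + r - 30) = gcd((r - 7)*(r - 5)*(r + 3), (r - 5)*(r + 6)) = r - 5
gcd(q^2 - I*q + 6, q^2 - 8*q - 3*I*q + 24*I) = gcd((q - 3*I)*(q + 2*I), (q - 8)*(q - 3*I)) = q - 3*I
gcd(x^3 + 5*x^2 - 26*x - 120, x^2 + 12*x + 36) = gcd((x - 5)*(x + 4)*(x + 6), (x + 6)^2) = x + 6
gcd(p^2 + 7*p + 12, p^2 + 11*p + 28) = p + 4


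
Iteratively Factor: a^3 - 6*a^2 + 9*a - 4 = (a - 4)*(a^2 - 2*a + 1) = (a - 4)*(a - 1)*(a - 1)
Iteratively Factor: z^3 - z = (z + 1)*(z^2 - z) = z*(z + 1)*(z - 1)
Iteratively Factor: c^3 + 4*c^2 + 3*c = (c + 1)*(c^2 + 3*c) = c*(c + 1)*(c + 3)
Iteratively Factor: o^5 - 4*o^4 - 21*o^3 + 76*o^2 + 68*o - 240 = (o - 2)*(o^4 - 2*o^3 - 25*o^2 + 26*o + 120) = (o - 3)*(o - 2)*(o^3 + o^2 - 22*o - 40) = (o - 5)*(o - 3)*(o - 2)*(o^2 + 6*o + 8) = (o - 5)*(o - 3)*(o - 2)*(o + 4)*(o + 2)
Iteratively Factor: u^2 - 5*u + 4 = (u - 1)*(u - 4)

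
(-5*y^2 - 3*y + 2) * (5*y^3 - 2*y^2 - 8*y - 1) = -25*y^5 - 5*y^4 + 56*y^3 + 25*y^2 - 13*y - 2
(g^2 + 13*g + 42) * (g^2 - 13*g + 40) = g^4 - 87*g^2 - 26*g + 1680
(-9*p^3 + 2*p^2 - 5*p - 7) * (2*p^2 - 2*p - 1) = -18*p^5 + 22*p^4 - 5*p^3 - 6*p^2 + 19*p + 7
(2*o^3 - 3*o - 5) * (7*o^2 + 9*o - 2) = 14*o^5 + 18*o^4 - 25*o^3 - 62*o^2 - 39*o + 10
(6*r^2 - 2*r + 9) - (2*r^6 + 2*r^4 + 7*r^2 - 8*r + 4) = -2*r^6 - 2*r^4 - r^2 + 6*r + 5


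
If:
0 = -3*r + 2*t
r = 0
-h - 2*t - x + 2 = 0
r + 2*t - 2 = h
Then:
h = -2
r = 0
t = 0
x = 4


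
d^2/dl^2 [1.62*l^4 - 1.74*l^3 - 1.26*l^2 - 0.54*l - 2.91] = 19.44*l^2 - 10.44*l - 2.52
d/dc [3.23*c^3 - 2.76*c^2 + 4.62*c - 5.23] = 9.69*c^2 - 5.52*c + 4.62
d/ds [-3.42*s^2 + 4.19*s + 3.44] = 4.19 - 6.84*s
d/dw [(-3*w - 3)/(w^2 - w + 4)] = 3*(-w^2 + w + (w + 1)*(2*w - 1) - 4)/(w^2 - w + 4)^2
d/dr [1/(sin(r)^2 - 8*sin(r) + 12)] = 2*(4 - sin(r))*cos(r)/(sin(r)^2 - 8*sin(r) + 12)^2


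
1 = 1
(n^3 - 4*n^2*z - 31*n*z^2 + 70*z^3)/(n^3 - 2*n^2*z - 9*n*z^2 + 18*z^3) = (-n^2 + 2*n*z + 35*z^2)/(-n^2 + 9*z^2)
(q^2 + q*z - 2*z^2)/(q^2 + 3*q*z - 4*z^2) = (q + 2*z)/(q + 4*z)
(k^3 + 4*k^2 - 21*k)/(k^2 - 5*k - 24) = k*(-k^2 - 4*k + 21)/(-k^2 + 5*k + 24)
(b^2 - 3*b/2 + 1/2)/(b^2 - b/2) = (b - 1)/b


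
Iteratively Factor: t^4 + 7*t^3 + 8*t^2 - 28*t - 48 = (t + 2)*(t^3 + 5*t^2 - 2*t - 24) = (t + 2)*(t + 4)*(t^2 + t - 6) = (t + 2)*(t + 3)*(t + 4)*(t - 2)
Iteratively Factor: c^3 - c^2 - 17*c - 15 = (c + 3)*(c^2 - 4*c - 5) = (c - 5)*(c + 3)*(c + 1)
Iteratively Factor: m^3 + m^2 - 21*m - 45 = (m + 3)*(m^2 - 2*m - 15) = (m - 5)*(m + 3)*(m + 3)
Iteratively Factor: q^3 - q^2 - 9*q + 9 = (q - 1)*(q^2 - 9) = (q - 1)*(q + 3)*(q - 3)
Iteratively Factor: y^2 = (y)*(y)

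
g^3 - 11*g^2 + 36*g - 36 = (g - 6)*(g - 3)*(g - 2)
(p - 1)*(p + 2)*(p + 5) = p^3 + 6*p^2 + 3*p - 10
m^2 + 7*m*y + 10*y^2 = (m + 2*y)*(m + 5*y)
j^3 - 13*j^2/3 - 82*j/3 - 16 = (j - 8)*(j + 2/3)*(j + 3)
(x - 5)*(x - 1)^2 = x^3 - 7*x^2 + 11*x - 5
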